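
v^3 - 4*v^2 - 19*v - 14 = (v - 7)*(v + 1)*(v + 2)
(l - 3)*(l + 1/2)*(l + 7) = l^3 + 9*l^2/2 - 19*l - 21/2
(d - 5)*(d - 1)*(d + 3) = d^3 - 3*d^2 - 13*d + 15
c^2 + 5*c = c*(c + 5)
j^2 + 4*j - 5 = (j - 1)*(j + 5)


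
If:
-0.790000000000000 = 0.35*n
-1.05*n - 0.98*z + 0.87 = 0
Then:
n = -2.26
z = 3.31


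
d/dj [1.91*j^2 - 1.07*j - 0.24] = 3.82*j - 1.07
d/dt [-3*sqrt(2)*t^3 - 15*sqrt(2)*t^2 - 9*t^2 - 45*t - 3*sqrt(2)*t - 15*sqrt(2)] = -9*sqrt(2)*t^2 - 30*sqrt(2)*t - 18*t - 45 - 3*sqrt(2)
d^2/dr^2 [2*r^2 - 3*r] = 4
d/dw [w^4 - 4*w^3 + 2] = 4*w^2*(w - 3)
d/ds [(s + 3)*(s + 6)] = 2*s + 9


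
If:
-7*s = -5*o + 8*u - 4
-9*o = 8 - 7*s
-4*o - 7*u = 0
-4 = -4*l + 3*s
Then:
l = 241/28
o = 7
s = 71/7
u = -4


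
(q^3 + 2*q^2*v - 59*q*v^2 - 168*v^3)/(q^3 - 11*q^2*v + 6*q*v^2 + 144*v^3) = (q + 7*v)/(q - 6*v)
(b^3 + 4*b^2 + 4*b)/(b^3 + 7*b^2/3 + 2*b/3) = 3*(b + 2)/(3*b + 1)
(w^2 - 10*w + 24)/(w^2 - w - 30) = (w - 4)/(w + 5)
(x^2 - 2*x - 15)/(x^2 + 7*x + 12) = (x - 5)/(x + 4)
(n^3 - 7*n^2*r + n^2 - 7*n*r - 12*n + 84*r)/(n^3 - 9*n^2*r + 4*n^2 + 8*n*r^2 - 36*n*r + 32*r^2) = (n^2 - 7*n*r - 3*n + 21*r)/(n^2 - 9*n*r + 8*r^2)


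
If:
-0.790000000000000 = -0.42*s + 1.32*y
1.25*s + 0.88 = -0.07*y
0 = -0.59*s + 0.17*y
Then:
No Solution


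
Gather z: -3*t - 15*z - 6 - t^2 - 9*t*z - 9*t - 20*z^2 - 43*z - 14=-t^2 - 12*t - 20*z^2 + z*(-9*t - 58) - 20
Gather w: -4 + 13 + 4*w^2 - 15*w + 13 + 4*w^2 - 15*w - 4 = 8*w^2 - 30*w + 18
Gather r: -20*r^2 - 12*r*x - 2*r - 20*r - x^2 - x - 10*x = -20*r^2 + r*(-12*x - 22) - x^2 - 11*x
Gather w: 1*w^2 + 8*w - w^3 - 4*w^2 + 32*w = -w^3 - 3*w^2 + 40*w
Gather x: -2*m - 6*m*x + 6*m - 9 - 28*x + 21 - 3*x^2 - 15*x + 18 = 4*m - 3*x^2 + x*(-6*m - 43) + 30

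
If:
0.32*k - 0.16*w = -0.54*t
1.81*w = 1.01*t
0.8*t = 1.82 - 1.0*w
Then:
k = -1.89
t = 1.34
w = 0.75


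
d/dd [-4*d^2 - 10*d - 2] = -8*d - 10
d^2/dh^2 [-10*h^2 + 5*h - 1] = -20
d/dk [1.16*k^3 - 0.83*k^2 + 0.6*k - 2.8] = 3.48*k^2 - 1.66*k + 0.6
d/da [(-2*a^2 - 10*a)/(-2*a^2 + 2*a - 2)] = (-6*a^2 + 2*a + 5)/(a^4 - 2*a^3 + 3*a^2 - 2*a + 1)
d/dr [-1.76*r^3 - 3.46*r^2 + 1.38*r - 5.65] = -5.28*r^2 - 6.92*r + 1.38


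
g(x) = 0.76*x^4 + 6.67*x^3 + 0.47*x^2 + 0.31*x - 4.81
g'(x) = 3.04*x^3 + 20.01*x^2 + 0.94*x + 0.31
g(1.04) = 4.41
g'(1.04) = 26.35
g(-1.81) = -35.23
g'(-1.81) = 46.14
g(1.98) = 61.10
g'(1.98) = 104.22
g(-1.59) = -26.07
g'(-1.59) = 37.18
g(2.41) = 117.67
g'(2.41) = 161.35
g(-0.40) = -5.27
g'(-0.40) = 2.94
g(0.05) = -4.79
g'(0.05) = 0.41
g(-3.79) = -205.54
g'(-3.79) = 118.68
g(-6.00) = -445.51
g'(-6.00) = 58.39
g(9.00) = 9884.84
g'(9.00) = 3845.74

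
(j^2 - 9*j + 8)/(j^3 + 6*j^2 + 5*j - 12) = (j - 8)/(j^2 + 7*j + 12)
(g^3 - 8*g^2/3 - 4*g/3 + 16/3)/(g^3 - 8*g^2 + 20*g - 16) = (g + 4/3)/(g - 4)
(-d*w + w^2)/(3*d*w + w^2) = (-d + w)/(3*d + w)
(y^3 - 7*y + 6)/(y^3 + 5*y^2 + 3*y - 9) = (y - 2)/(y + 3)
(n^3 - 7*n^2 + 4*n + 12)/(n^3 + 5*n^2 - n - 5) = (n^2 - 8*n + 12)/(n^2 + 4*n - 5)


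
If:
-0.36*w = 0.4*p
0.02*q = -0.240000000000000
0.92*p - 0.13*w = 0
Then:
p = 0.00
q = -12.00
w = 0.00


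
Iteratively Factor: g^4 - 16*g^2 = (g - 4)*(g^3 + 4*g^2) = g*(g - 4)*(g^2 + 4*g) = g^2*(g - 4)*(g + 4)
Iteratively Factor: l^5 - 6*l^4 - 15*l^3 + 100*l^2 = (l + 4)*(l^4 - 10*l^3 + 25*l^2) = l*(l + 4)*(l^3 - 10*l^2 + 25*l) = l*(l - 5)*(l + 4)*(l^2 - 5*l) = l*(l - 5)^2*(l + 4)*(l)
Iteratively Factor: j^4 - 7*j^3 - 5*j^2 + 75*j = (j - 5)*(j^3 - 2*j^2 - 15*j) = j*(j - 5)*(j^2 - 2*j - 15) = j*(j - 5)*(j + 3)*(j - 5)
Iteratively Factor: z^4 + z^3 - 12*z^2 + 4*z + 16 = (z - 2)*(z^3 + 3*z^2 - 6*z - 8) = (z - 2)*(z + 1)*(z^2 + 2*z - 8) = (z - 2)^2*(z + 1)*(z + 4)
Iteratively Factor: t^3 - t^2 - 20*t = (t - 5)*(t^2 + 4*t) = (t - 5)*(t + 4)*(t)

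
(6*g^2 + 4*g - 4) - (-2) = 6*g^2 + 4*g - 2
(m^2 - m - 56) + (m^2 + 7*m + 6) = 2*m^2 + 6*m - 50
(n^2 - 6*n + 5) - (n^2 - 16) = 21 - 6*n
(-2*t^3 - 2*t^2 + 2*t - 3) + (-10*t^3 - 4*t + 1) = -12*t^3 - 2*t^2 - 2*t - 2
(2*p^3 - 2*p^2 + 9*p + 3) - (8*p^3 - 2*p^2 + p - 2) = -6*p^3 + 8*p + 5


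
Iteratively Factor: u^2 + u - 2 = (u - 1)*(u + 2)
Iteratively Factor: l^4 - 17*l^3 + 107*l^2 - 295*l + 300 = (l - 4)*(l^3 - 13*l^2 + 55*l - 75) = (l - 4)*(l - 3)*(l^2 - 10*l + 25) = (l - 5)*(l - 4)*(l - 3)*(l - 5)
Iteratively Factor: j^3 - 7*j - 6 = (j + 1)*(j^2 - j - 6) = (j - 3)*(j + 1)*(j + 2)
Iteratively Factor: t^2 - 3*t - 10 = (t + 2)*(t - 5)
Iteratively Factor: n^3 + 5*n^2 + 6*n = (n + 2)*(n^2 + 3*n) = n*(n + 2)*(n + 3)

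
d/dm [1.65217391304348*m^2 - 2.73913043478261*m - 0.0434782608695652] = 3.30434782608696*m - 2.73913043478261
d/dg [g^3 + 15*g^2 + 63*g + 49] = 3*g^2 + 30*g + 63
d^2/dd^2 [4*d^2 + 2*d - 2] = 8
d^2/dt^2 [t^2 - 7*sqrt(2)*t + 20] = 2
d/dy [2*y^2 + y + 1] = 4*y + 1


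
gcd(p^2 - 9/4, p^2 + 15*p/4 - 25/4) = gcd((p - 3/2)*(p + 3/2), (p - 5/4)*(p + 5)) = 1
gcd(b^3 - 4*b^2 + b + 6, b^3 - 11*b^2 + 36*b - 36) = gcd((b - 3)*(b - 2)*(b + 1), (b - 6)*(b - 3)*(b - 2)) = b^2 - 5*b + 6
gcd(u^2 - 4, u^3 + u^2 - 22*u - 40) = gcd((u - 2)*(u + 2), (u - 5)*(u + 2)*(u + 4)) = u + 2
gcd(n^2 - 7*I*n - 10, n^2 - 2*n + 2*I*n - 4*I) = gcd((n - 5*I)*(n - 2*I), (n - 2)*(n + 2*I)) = 1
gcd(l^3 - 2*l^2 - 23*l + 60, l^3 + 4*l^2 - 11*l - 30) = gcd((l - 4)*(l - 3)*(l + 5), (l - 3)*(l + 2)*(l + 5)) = l^2 + 2*l - 15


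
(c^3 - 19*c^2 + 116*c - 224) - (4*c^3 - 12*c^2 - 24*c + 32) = -3*c^3 - 7*c^2 + 140*c - 256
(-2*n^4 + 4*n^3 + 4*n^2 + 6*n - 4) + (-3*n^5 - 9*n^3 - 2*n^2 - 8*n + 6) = -3*n^5 - 2*n^4 - 5*n^3 + 2*n^2 - 2*n + 2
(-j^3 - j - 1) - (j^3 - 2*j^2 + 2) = -2*j^3 + 2*j^2 - j - 3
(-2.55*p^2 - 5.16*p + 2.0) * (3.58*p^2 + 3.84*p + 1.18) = -9.129*p^4 - 28.2648*p^3 - 15.6634*p^2 + 1.5912*p + 2.36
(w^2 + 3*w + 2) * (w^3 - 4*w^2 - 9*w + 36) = w^5 - w^4 - 19*w^3 + w^2 + 90*w + 72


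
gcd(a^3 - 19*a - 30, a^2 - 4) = a + 2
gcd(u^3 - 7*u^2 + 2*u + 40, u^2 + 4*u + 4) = u + 2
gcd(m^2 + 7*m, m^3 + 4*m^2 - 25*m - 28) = m + 7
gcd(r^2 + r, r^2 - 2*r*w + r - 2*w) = r + 1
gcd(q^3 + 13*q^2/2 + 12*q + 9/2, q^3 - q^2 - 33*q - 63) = q^2 + 6*q + 9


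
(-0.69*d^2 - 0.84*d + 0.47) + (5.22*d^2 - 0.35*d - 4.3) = 4.53*d^2 - 1.19*d - 3.83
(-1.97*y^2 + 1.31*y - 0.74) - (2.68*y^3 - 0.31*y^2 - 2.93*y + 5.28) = -2.68*y^3 - 1.66*y^2 + 4.24*y - 6.02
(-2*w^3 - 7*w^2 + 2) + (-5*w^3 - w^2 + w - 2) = -7*w^3 - 8*w^2 + w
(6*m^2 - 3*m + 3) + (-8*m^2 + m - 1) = -2*m^2 - 2*m + 2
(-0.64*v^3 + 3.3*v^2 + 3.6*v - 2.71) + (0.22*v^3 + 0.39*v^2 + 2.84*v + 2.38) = -0.42*v^3 + 3.69*v^2 + 6.44*v - 0.33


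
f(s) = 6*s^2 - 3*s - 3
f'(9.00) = 105.00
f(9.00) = 456.00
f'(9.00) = 105.00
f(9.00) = 456.00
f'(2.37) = 25.44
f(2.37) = 23.59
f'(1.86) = 19.32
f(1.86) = 12.18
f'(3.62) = 40.44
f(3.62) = 64.77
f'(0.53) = 3.36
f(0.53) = -2.90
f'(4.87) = 55.44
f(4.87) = 124.69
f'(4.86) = 55.32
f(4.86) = 124.14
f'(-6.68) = -83.16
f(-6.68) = 284.77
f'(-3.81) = -48.72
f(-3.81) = 95.53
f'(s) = 12*s - 3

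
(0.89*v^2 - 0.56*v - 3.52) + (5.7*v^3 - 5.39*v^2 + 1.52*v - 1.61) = 5.7*v^3 - 4.5*v^2 + 0.96*v - 5.13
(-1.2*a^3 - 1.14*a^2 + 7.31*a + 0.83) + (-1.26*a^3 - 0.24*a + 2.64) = -2.46*a^3 - 1.14*a^2 + 7.07*a + 3.47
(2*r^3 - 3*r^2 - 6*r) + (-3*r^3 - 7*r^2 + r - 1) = -r^3 - 10*r^2 - 5*r - 1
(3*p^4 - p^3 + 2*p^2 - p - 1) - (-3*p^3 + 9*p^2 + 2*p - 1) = 3*p^4 + 2*p^3 - 7*p^2 - 3*p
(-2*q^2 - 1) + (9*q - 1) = -2*q^2 + 9*q - 2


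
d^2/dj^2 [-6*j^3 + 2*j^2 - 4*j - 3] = 4 - 36*j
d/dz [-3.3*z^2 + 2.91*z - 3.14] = 2.91 - 6.6*z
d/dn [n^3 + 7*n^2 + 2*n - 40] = 3*n^2 + 14*n + 2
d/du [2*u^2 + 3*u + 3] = 4*u + 3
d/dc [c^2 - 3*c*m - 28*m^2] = 2*c - 3*m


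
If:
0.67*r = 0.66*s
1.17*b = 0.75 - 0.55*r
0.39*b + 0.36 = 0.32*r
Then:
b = 0.07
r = 1.21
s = 1.23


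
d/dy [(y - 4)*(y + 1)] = 2*y - 3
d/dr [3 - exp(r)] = -exp(r)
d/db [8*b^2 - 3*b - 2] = 16*b - 3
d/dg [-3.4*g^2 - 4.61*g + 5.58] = -6.8*g - 4.61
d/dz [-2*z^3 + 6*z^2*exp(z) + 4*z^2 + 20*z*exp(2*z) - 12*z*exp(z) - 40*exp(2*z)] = 6*z^2*exp(z) - 6*z^2 + 40*z*exp(2*z) + 8*z - 60*exp(2*z) - 12*exp(z)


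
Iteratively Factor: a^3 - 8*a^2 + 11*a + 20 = (a + 1)*(a^2 - 9*a + 20) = (a - 5)*(a + 1)*(a - 4)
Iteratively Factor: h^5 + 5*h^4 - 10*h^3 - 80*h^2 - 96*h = (h)*(h^4 + 5*h^3 - 10*h^2 - 80*h - 96) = h*(h - 4)*(h^3 + 9*h^2 + 26*h + 24) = h*(h - 4)*(h + 4)*(h^2 + 5*h + 6) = h*(h - 4)*(h + 3)*(h + 4)*(h + 2)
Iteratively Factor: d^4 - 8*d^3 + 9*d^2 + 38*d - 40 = (d + 2)*(d^3 - 10*d^2 + 29*d - 20) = (d - 5)*(d + 2)*(d^2 - 5*d + 4) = (d - 5)*(d - 1)*(d + 2)*(d - 4)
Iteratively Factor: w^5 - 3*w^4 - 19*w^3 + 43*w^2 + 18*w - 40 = (w - 5)*(w^4 + 2*w^3 - 9*w^2 - 2*w + 8) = (w - 5)*(w - 1)*(w^3 + 3*w^2 - 6*w - 8) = (w - 5)*(w - 1)*(w + 4)*(w^2 - w - 2) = (w - 5)*(w - 1)*(w + 1)*(w + 4)*(w - 2)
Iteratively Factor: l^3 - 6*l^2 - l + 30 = (l + 2)*(l^2 - 8*l + 15) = (l - 5)*(l + 2)*(l - 3)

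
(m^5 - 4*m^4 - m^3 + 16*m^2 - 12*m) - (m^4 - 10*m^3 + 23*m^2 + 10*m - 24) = m^5 - 5*m^4 + 9*m^3 - 7*m^2 - 22*m + 24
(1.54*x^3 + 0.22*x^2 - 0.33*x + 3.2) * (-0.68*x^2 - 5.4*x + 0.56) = -1.0472*x^5 - 8.4656*x^4 - 0.1012*x^3 - 0.2708*x^2 - 17.4648*x + 1.792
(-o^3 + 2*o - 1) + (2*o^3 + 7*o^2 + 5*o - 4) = o^3 + 7*o^2 + 7*o - 5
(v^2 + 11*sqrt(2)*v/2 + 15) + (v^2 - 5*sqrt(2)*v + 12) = 2*v^2 + sqrt(2)*v/2 + 27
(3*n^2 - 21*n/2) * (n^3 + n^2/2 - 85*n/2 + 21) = 3*n^5 - 9*n^4 - 531*n^3/4 + 2037*n^2/4 - 441*n/2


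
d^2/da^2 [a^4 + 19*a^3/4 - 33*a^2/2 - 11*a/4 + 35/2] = 12*a^2 + 57*a/2 - 33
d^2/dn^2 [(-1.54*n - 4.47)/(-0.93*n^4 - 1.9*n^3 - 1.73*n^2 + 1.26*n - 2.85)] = (15.983352*n^7 + 120.86094*n^6 + 285.177336*n^5 + 364.291806*n^4 + 149.090708*n^3 - 226.179522*n^2 - 249.250356*n - 18.825246)/(0.804357*n^12 + 4.92993*n^11 + 14.560731*n^10 + 21.931138*n^9 + 21.122466*n^8 + 21.466146*n^7 + 43.135091*n^6 + 33.906078*n^5 + 15.553314*n^4 + 7.023294*n^3 + 55.729755*n^2 - 30.70305*n + 23.149125)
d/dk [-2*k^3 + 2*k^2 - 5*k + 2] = -6*k^2 + 4*k - 5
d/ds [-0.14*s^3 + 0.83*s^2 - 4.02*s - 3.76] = -0.42*s^2 + 1.66*s - 4.02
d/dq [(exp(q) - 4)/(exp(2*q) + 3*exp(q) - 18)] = (-(exp(q) - 4)*(2*exp(q) + 3) + exp(2*q) + 3*exp(q) - 18)*exp(q)/(exp(2*q) + 3*exp(q) - 18)^2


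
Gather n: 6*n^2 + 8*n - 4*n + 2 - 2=6*n^2 + 4*n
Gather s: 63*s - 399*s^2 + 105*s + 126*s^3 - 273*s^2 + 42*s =126*s^3 - 672*s^2 + 210*s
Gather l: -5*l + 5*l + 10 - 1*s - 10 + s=0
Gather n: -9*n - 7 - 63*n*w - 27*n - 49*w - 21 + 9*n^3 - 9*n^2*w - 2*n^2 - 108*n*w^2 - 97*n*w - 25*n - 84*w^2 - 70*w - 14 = 9*n^3 + n^2*(-9*w - 2) + n*(-108*w^2 - 160*w - 61) - 84*w^2 - 119*w - 42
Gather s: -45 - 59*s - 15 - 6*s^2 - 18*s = -6*s^2 - 77*s - 60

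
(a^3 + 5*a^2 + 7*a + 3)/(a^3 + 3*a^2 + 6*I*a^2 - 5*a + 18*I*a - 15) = (a^2 + 2*a + 1)/(a^2 + 6*I*a - 5)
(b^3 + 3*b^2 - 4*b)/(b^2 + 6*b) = (b^2 + 3*b - 4)/(b + 6)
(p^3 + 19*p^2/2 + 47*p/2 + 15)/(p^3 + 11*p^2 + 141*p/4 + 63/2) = 2*(2*p^2 + 7*p + 5)/(4*p^2 + 20*p + 21)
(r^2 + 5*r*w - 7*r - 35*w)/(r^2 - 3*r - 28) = (r + 5*w)/(r + 4)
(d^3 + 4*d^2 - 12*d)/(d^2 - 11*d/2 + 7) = 2*d*(d + 6)/(2*d - 7)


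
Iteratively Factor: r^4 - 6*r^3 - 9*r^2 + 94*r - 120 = (r - 3)*(r^3 - 3*r^2 - 18*r + 40) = (r - 3)*(r + 4)*(r^2 - 7*r + 10) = (r - 5)*(r - 3)*(r + 4)*(r - 2)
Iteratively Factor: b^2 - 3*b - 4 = (b - 4)*(b + 1)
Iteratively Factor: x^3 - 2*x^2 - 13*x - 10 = (x + 2)*(x^2 - 4*x - 5) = (x + 1)*(x + 2)*(x - 5)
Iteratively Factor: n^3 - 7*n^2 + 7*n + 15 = (n - 3)*(n^2 - 4*n - 5) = (n - 5)*(n - 3)*(n + 1)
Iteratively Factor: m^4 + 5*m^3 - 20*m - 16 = (m + 4)*(m^3 + m^2 - 4*m - 4) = (m + 2)*(m + 4)*(m^2 - m - 2) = (m - 2)*(m + 2)*(m + 4)*(m + 1)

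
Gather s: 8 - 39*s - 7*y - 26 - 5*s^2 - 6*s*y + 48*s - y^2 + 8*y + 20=-5*s^2 + s*(9 - 6*y) - y^2 + y + 2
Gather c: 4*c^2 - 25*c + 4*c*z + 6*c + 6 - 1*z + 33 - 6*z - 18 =4*c^2 + c*(4*z - 19) - 7*z + 21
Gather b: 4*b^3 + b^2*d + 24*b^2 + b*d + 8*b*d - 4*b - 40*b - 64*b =4*b^3 + b^2*(d + 24) + b*(9*d - 108)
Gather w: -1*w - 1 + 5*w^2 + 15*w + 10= 5*w^2 + 14*w + 9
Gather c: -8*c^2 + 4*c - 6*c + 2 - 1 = -8*c^2 - 2*c + 1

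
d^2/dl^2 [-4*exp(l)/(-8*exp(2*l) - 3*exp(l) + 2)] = (256*exp(4*l) - 96*exp(3*l) + 384*exp(2*l) + 24*exp(l) + 16)*exp(l)/(512*exp(6*l) + 576*exp(5*l) - 168*exp(4*l) - 261*exp(3*l) + 42*exp(2*l) + 36*exp(l) - 8)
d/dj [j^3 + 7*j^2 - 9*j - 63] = 3*j^2 + 14*j - 9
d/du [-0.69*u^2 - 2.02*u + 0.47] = -1.38*u - 2.02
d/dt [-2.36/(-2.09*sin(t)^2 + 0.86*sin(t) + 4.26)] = (2.0296 - 9.8648*sin(t))*cos(t)/(-2.09*sin(t)^2 + 0.86*sin(t) + 4.26)^2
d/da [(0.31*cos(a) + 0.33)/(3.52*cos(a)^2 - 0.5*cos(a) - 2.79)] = (1.0912*cos(a)^2 + 2.3232*cos(a) + 0.6999)*sin(a)/(12.3904*cos(a)^4 - 3.52*cos(a)^3 - 19.3916*cos(a)^2 + 2.79*cos(a) + 7.7841)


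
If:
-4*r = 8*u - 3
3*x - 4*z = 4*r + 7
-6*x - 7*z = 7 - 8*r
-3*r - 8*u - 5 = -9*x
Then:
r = 19/65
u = 119/520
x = 167/195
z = -7/5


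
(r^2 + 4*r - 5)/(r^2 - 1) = (r + 5)/(r + 1)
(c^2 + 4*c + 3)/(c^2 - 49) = (c^2 + 4*c + 3)/(c^2 - 49)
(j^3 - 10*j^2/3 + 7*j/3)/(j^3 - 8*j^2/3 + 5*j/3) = (3*j - 7)/(3*j - 5)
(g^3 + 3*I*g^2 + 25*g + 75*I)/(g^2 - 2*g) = (g^3 + 3*I*g^2 + 25*g + 75*I)/(g*(g - 2))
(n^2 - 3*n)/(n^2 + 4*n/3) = 3*(n - 3)/(3*n + 4)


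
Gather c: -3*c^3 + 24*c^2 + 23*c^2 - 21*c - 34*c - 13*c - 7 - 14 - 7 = -3*c^3 + 47*c^2 - 68*c - 28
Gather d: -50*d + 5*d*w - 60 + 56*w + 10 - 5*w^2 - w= d*(5*w - 50) - 5*w^2 + 55*w - 50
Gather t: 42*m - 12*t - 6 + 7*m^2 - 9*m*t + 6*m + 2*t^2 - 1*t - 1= 7*m^2 + 48*m + 2*t^2 + t*(-9*m - 13) - 7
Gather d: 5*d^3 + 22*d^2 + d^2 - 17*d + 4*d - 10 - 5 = 5*d^3 + 23*d^2 - 13*d - 15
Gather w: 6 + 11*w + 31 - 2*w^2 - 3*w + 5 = -2*w^2 + 8*w + 42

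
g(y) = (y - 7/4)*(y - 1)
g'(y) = 2*y - 11/4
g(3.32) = 3.64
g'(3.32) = 3.89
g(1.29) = -0.13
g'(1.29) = -0.17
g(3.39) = 3.92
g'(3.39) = 4.03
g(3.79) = 5.69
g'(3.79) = 4.83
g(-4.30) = 32.06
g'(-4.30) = -11.35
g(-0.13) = 2.12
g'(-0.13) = -3.01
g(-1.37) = 7.39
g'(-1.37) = -5.49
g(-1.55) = 8.42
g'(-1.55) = -5.85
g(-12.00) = 178.75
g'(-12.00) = -26.75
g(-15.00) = 268.00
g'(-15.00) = -32.75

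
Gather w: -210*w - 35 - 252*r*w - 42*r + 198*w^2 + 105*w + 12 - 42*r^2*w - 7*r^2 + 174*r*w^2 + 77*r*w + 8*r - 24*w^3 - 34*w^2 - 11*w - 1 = -7*r^2 - 34*r - 24*w^3 + w^2*(174*r + 164) + w*(-42*r^2 - 175*r - 116) - 24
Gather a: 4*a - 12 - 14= 4*a - 26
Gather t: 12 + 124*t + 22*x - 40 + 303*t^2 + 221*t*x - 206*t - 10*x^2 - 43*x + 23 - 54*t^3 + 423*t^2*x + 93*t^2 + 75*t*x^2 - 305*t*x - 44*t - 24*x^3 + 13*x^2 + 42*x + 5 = -54*t^3 + t^2*(423*x + 396) + t*(75*x^2 - 84*x - 126) - 24*x^3 + 3*x^2 + 21*x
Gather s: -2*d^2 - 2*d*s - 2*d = -2*d^2 - 2*d*s - 2*d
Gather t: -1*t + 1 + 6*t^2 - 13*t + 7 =6*t^2 - 14*t + 8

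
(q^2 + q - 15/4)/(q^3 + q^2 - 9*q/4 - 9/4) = (2*q + 5)/(2*q^2 + 5*q + 3)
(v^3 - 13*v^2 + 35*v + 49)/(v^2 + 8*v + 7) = (v^2 - 14*v + 49)/(v + 7)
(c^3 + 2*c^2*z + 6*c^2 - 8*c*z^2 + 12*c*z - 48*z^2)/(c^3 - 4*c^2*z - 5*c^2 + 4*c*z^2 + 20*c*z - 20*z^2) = (-c^2 - 4*c*z - 6*c - 24*z)/(-c^2 + 2*c*z + 5*c - 10*z)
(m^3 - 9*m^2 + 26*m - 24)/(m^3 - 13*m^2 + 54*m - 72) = (m - 2)/(m - 6)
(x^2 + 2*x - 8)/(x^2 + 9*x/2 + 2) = 2*(x - 2)/(2*x + 1)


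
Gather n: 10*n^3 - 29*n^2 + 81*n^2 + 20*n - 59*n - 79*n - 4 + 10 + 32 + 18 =10*n^3 + 52*n^2 - 118*n + 56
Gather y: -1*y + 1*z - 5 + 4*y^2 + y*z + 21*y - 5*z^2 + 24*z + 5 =4*y^2 + y*(z + 20) - 5*z^2 + 25*z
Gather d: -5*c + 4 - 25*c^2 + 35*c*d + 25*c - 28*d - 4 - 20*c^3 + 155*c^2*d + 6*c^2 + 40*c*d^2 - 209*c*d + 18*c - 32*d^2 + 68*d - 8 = -20*c^3 - 19*c^2 + 38*c + d^2*(40*c - 32) + d*(155*c^2 - 174*c + 40) - 8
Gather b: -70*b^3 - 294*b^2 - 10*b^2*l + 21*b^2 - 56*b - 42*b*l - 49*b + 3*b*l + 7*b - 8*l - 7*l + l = -70*b^3 + b^2*(-10*l - 273) + b*(-39*l - 98) - 14*l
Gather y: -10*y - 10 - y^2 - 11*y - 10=-y^2 - 21*y - 20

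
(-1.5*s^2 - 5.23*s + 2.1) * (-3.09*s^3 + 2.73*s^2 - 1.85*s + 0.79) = 4.635*s^5 + 12.0657*s^4 - 17.9919*s^3 + 14.2235*s^2 - 8.0167*s + 1.659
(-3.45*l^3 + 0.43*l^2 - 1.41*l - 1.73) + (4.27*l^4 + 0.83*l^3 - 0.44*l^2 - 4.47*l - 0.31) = 4.27*l^4 - 2.62*l^3 - 0.01*l^2 - 5.88*l - 2.04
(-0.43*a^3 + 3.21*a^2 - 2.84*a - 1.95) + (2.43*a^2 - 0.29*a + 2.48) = -0.43*a^3 + 5.64*a^2 - 3.13*a + 0.53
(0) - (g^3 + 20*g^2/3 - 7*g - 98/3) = -g^3 - 20*g^2/3 + 7*g + 98/3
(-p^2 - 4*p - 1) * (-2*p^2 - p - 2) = 2*p^4 + 9*p^3 + 8*p^2 + 9*p + 2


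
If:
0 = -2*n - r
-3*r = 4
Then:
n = 2/3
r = -4/3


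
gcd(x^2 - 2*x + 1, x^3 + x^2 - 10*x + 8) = x - 1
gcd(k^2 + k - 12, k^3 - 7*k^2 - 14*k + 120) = k + 4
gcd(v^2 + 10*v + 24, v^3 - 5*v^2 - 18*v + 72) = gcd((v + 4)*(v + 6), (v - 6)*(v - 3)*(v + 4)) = v + 4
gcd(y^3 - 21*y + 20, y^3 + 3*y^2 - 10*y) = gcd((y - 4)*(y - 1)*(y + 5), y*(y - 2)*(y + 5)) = y + 5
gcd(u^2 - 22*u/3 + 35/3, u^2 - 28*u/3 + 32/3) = 1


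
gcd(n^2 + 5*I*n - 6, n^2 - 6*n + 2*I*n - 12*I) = n + 2*I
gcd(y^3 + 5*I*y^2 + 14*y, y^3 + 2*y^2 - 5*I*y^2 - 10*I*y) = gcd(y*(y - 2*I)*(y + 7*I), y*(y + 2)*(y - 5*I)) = y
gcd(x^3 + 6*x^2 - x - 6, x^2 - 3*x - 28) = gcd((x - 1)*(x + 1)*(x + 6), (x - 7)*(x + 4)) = 1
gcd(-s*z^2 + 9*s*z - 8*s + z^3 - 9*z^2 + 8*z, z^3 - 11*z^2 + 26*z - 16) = z^2 - 9*z + 8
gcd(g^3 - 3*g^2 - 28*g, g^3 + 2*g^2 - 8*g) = g^2 + 4*g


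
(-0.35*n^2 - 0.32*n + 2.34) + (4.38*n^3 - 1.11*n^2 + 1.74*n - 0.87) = 4.38*n^3 - 1.46*n^2 + 1.42*n + 1.47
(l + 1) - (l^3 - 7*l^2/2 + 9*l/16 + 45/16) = -l^3 + 7*l^2/2 + 7*l/16 - 29/16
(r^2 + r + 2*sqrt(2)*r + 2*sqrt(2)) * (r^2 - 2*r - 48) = r^4 - r^3 + 2*sqrt(2)*r^3 - 50*r^2 - 2*sqrt(2)*r^2 - 100*sqrt(2)*r - 48*r - 96*sqrt(2)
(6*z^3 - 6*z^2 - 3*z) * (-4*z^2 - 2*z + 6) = -24*z^5 + 12*z^4 + 60*z^3 - 30*z^2 - 18*z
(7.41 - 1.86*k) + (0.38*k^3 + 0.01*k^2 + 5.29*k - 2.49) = 0.38*k^3 + 0.01*k^2 + 3.43*k + 4.92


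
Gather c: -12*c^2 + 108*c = -12*c^2 + 108*c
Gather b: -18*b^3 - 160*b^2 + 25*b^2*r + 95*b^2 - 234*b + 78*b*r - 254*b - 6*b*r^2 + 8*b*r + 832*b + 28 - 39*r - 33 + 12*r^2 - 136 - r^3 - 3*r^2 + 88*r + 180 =-18*b^3 + b^2*(25*r - 65) + b*(-6*r^2 + 86*r + 344) - r^3 + 9*r^2 + 49*r + 39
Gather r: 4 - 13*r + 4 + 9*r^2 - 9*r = 9*r^2 - 22*r + 8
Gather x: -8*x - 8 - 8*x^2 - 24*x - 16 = -8*x^2 - 32*x - 24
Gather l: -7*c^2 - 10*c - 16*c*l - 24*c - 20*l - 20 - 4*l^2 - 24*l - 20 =-7*c^2 - 34*c - 4*l^2 + l*(-16*c - 44) - 40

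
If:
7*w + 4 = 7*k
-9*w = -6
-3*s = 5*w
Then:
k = 26/21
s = -10/9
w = 2/3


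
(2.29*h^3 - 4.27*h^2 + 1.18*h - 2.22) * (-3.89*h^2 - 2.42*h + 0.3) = -8.9081*h^5 + 11.0685*h^4 + 6.4302*h^3 + 4.4992*h^2 + 5.7264*h - 0.666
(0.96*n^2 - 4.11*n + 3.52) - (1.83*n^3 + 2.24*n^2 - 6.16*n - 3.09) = -1.83*n^3 - 1.28*n^2 + 2.05*n + 6.61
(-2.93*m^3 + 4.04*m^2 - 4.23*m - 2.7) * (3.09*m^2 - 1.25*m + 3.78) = -9.0537*m^5 + 16.1461*m^4 - 29.1961*m^3 + 12.2157*m^2 - 12.6144*m - 10.206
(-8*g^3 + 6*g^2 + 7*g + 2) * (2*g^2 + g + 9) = -16*g^5 + 4*g^4 - 52*g^3 + 65*g^2 + 65*g + 18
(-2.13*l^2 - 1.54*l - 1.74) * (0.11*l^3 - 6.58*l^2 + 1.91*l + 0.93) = -0.2343*l^5 + 13.846*l^4 + 5.8735*l^3 + 6.5269*l^2 - 4.7556*l - 1.6182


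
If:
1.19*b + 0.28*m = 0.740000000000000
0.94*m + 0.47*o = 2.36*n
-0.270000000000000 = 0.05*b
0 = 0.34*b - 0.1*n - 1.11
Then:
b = -5.40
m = 25.59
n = -29.46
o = -199.11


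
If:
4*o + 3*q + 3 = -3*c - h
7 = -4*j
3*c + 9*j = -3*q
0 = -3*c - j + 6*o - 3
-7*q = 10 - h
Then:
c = 199/15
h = -2767/60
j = -7/4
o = 821/120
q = -481/60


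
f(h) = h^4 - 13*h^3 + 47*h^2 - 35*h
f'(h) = 4*h^3 - 39*h^2 + 94*h - 35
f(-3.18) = 1106.89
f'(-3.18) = -856.93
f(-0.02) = 0.72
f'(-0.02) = -36.90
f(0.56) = -7.05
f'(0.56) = 6.11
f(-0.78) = 62.43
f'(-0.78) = -133.95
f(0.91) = -2.04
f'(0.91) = 21.26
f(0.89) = -2.46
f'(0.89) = 20.59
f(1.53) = 15.39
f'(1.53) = 31.85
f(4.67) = 13.18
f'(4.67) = -39.18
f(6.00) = -30.00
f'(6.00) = -11.00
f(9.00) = 576.00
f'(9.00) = 568.00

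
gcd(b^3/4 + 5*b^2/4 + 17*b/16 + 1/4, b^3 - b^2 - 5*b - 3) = 1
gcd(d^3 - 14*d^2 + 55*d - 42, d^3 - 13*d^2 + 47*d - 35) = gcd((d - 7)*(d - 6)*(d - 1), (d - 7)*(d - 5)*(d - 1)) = d^2 - 8*d + 7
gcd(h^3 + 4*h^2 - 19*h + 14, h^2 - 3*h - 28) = 1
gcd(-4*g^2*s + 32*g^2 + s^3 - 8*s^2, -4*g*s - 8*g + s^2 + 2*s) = 1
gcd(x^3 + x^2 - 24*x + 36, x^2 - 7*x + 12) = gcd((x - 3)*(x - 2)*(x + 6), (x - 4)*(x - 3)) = x - 3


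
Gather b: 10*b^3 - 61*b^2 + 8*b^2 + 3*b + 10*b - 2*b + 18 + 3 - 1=10*b^3 - 53*b^2 + 11*b + 20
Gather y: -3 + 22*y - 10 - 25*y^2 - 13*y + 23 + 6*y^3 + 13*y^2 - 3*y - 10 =6*y^3 - 12*y^2 + 6*y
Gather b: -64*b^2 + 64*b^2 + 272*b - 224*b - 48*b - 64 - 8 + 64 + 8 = 0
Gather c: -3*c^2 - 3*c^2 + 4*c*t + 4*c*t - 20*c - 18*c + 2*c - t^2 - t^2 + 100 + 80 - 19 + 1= -6*c^2 + c*(8*t - 36) - 2*t^2 + 162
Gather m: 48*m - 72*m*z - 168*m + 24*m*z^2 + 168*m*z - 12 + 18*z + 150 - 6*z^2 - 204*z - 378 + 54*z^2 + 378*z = m*(24*z^2 + 96*z - 120) + 48*z^2 + 192*z - 240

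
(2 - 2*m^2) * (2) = 4 - 4*m^2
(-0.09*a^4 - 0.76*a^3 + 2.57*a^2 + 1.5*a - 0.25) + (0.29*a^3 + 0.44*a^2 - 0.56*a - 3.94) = -0.09*a^4 - 0.47*a^3 + 3.01*a^2 + 0.94*a - 4.19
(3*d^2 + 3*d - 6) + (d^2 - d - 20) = 4*d^2 + 2*d - 26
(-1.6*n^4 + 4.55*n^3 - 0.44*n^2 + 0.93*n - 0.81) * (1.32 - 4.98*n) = 7.968*n^5 - 24.771*n^4 + 8.1972*n^3 - 5.2122*n^2 + 5.2614*n - 1.0692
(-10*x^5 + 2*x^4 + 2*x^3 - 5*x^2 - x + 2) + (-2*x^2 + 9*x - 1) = -10*x^5 + 2*x^4 + 2*x^3 - 7*x^2 + 8*x + 1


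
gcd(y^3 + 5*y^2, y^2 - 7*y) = y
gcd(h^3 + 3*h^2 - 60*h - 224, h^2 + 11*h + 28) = h^2 + 11*h + 28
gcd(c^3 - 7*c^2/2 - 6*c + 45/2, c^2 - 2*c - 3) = c - 3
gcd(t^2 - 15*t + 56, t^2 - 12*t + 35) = t - 7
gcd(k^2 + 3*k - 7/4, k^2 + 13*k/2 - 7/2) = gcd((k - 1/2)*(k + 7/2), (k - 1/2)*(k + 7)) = k - 1/2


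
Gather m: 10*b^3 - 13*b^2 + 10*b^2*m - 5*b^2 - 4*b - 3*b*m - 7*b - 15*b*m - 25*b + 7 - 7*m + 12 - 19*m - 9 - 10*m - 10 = 10*b^3 - 18*b^2 - 36*b + m*(10*b^2 - 18*b - 36)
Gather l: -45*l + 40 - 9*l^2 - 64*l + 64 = -9*l^2 - 109*l + 104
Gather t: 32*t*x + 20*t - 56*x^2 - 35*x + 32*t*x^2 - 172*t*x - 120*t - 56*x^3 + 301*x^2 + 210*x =t*(32*x^2 - 140*x - 100) - 56*x^3 + 245*x^2 + 175*x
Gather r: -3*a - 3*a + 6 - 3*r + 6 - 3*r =-6*a - 6*r + 12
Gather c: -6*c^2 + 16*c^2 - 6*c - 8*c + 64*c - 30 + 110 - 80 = 10*c^2 + 50*c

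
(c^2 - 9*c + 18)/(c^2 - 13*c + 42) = (c - 3)/(c - 7)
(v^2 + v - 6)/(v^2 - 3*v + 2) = (v + 3)/(v - 1)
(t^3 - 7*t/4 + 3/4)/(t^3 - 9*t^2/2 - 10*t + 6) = (2*t^2 + t - 3)/(2*(t^2 - 4*t - 12))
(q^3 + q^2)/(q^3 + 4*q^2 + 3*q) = q/(q + 3)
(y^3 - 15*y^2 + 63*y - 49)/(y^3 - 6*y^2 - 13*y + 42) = (y^2 - 8*y + 7)/(y^2 + y - 6)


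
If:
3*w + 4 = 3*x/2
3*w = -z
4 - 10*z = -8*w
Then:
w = -2/19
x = 140/57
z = 6/19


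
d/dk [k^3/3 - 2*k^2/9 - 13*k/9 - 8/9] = k^2 - 4*k/9 - 13/9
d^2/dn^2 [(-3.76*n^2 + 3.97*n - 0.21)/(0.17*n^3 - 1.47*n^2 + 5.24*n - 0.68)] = (-0.217328*n^6 + 0.688398000000003*n^5 + 14.071002*n^4 - 53.0859820000001*n^3 + 24.213018*n^2 - 14.2506*n + 13.7022)/(0.004913*n^9 - 0.127449*n^8 + 1.556367*n^7 - 11.092335*n^6 + 48.992316*n^5 - 129.130716*n^4 + 175.541072*n^3 - 58.052688*n^2 + 7.268928*n - 0.314432)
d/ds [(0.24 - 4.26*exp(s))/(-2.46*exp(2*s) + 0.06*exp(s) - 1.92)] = (-10.4796*exp(2*s) + 1.1808*exp(s) + 8.1648)*exp(s)/(6.0516*exp(4*s) - 0.2952*exp(3*s) + 9.45*exp(2*s) - 0.2304*exp(s) + 3.6864)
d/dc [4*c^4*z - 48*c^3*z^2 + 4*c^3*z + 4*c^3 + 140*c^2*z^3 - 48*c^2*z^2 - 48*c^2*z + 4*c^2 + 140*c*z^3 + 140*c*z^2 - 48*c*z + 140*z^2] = 16*c^3*z - 144*c^2*z^2 + 12*c^2*z + 12*c^2 + 280*c*z^3 - 96*c*z^2 - 96*c*z + 8*c + 140*z^3 + 140*z^2 - 48*z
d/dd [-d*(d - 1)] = 1 - 2*d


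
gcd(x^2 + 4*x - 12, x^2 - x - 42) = x + 6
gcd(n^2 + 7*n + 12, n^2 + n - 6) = n + 3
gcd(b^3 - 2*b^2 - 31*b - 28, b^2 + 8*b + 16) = b + 4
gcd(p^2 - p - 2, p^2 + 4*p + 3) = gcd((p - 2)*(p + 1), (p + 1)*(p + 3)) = p + 1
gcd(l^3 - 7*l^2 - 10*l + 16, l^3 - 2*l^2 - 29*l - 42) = l + 2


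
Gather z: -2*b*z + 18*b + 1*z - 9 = 18*b + z*(1 - 2*b) - 9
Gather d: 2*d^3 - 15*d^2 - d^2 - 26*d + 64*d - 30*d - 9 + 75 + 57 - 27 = 2*d^3 - 16*d^2 + 8*d + 96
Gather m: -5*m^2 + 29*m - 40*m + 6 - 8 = -5*m^2 - 11*m - 2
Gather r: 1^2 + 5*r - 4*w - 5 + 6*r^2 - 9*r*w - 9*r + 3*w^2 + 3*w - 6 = 6*r^2 + r*(-9*w - 4) + 3*w^2 - w - 10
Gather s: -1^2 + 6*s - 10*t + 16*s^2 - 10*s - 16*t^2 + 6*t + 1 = 16*s^2 - 4*s - 16*t^2 - 4*t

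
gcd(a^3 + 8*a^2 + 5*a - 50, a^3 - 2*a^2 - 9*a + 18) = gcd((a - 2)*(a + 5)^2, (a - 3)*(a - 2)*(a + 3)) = a - 2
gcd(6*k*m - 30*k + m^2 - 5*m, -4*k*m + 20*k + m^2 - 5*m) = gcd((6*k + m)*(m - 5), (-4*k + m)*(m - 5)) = m - 5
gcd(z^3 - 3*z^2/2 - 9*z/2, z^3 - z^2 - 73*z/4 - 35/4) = 1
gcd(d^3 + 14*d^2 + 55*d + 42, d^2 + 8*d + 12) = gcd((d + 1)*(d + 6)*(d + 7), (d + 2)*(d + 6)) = d + 6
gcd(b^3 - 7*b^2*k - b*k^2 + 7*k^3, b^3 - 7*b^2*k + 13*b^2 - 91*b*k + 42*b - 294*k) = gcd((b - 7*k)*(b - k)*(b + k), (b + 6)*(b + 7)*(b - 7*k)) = b - 7*k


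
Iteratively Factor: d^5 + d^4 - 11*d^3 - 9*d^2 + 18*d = (d + 2)*(d^4 - d^3 - 9*d^2 + 9*d) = (d + 2)*(d + 3)*(d^3 - 4*d^2 + 3*d) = d*(d + 2)*(d + 3)*(d^2 - 4*d + 3) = d*(d - 3)*(d + 2)*(d + 3)*(d - 1)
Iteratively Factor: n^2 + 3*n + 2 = (n + 2)*(n + 1)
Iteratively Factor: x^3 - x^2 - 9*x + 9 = (x + 3)*(x^2 - 4*x + 3) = (x - 1)*(x + 3)*(x - 3)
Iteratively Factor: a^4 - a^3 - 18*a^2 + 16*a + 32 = (a - 2)*(a^3 + a^2 - 16*a - 16) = (a - 4)*(a - 2)*(a^2 + 5*a + 4) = (a - 4)*(a - 2)*(a + 1)*(a + 4)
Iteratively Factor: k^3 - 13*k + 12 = (k - 1)*(k^2 + k - 12) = (k - 3)*(k - 1)*(k + 4)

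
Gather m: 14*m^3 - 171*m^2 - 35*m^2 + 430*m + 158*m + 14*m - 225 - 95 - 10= 14*m^3 - 206*m^2 + 602*m - 330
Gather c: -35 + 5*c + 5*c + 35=10*c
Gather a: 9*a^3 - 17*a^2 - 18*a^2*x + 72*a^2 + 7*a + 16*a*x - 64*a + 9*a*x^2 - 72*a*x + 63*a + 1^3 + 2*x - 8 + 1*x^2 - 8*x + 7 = 9*a^3 + a^2*(55 - 18*x) + a*(9*x^2 - 56*x + 6) + x^2 - 6*x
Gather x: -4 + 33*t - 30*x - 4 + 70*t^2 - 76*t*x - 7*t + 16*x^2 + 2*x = 70*t^2 + 26*t + 16*x^2 + x*(-76*t - 28) - 8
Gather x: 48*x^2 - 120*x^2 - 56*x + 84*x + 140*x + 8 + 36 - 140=-72*x^2 + 168*x - 96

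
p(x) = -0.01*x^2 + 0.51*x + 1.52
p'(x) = 0.51 - 0.02*x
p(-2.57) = 0.14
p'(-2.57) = 0.56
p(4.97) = 3.81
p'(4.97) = 0.41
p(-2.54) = 0.16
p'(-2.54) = 0.56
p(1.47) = 2.25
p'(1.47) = 0.48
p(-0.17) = 1.43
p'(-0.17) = 0.51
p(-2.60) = 0.13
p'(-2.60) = 0.56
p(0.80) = 1.92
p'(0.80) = 0.49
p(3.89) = 3.35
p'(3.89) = 0.43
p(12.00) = 6.20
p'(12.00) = 0.27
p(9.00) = 5.30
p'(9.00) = 0.33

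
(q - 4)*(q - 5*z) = q^2 - 5*q*z - 4*q + 20*z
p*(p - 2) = p^2 - 2*p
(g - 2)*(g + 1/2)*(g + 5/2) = g^3 + g^2 - 19*g/4 - 5/2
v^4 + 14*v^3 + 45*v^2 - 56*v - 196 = (v - 2)*(v + 2)*(v + 7)^2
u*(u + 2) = u^2 + 2*u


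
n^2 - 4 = (n - 2)*(n + 2)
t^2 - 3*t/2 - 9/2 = (t - 3)*(t + 3/2)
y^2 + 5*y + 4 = (y + 1)*(y + 4)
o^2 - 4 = (o - 2)*(o + 2)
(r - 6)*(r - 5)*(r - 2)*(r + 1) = r^4 - 12*r^3 + 39*r^2 - 8*r - 60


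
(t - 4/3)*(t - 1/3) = t^2 - 5*t/3 + 4/9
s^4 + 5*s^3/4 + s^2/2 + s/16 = s*(s + 1/4)*(s + 1/2)^2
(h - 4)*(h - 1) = h^2 - 5*h + 4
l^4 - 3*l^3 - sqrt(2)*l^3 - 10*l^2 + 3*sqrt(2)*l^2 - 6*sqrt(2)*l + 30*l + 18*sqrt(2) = (l - 3)*(l - 3*sqrt(2))*(l + sqrt(2))^2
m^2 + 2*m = m*(m + 2)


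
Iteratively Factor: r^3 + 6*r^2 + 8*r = (r + 4)*(r^2 + 2*r) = r*(r + 4)*(r + 2)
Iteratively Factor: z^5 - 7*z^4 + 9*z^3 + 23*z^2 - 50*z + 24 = (z - 4)*(z^4 - 3*z^3 - 3*z^2 + 11*z - 6) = (z - 4)*(z + 2)*(z^3 - 5*z^2 + 7*z - 3) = (z - 4)*(z - 1)*(z + 2)*(z^2 - 4*z + 3) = (z - 4)*(z - 1)^2*(z + 2)*(z - 3)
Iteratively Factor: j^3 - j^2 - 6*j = (j)*(j^2 - j - 6) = j*(j + 2)*(j - 3)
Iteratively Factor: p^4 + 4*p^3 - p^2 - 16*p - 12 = (p + 1)*(p^3 + 3*p^2 - 4*p - 12) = (p + 1)*(p + 2)*(p^2 + p - 6) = (p + 1)*(p + 2)*(p + 3)*(p - 2)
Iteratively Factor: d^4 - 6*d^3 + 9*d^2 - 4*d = (d - 1)*(d^3 - 5*d^2 + 4*d) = (d - 4)*(d - 1)*(d^2 - d) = d*(d - 4)*(d - 1)*(d - 1)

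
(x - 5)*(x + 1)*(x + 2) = x^3 - 2*x^2 - 13*x - 10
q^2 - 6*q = q*(q - 6)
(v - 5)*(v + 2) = v^2 - 3*v - 10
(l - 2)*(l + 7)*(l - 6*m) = l^3 - 6*l^2*m + 5*l^2 - 30*l*m - 14*l + 84*m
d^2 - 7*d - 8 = (d - 8)*(d + 1)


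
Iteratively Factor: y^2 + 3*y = (y)*(y + 3)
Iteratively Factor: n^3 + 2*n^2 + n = (n + 1)*(n^2 + n) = (n + 1)^2*(n)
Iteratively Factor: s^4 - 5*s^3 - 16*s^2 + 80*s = (s - 5)*(s^3 - 16*s) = (s - 5)*(s + 4)*(s^2 - 4*s) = s*(s - 5)*(s + 4)*(s - 4)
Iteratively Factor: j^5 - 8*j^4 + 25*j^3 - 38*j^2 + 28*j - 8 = (j - 2)*(j^4 - 6*j^3 + 13*j^2 - 12*j + 4) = (j - 2)*(j - 1)*(j^3 - 5*j^2 + 8*j - 4) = (j - 2)*(j - 1)^2*(j^2 - 4*j + 4) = (j - 2)^2*(j - 1)^2*(j - 2)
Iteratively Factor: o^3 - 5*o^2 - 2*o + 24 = (o + 2)*(o^2 - 7*o + 12) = (o - 4)*(o + 2)*(o - 3)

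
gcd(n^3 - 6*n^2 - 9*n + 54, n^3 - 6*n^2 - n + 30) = n - 3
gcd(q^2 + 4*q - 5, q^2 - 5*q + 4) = q - 1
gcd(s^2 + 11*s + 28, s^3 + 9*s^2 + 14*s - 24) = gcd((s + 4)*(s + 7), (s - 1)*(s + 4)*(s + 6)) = s + 4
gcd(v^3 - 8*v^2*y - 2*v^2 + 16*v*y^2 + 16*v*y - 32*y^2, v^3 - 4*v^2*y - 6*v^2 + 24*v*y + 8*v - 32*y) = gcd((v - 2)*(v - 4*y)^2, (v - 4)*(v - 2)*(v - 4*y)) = -v^2 + 4*v*y + 2*v - 8*y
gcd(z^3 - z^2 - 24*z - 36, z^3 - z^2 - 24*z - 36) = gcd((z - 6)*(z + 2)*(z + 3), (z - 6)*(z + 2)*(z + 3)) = z^3 - z^2 - 24*z - 36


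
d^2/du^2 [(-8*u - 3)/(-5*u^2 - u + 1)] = 2*((8*u + 3)*(10*u + 1)^2 - (120*u + 23)*(5*u^2 + u - 1))/(5*u^2 + u - 1)^3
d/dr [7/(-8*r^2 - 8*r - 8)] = 7*(2*r + 1)/(8*(r^2 + r + 1)^2)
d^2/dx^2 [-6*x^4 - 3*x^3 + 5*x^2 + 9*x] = -72*x^2 - 18*x + 10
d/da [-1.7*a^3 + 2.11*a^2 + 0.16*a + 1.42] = -5.1*a^2 + 4.22*a + 0.16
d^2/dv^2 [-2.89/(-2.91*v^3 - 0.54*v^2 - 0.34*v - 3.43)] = (-(50.4594*v + 3.1212)*(2.91*v^3 + 0.54*v^2 + 0.34*v + 3.43) + 2.89*(8.73*v^2 + 1.08*v + 0.34)*(17.46*v^2 + 2.16*v + 0.68))/(2.91*v^3 + 0.54*v^2 + 0.34*v + 3.43)^3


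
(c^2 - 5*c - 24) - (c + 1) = c^2 - 6*c - 25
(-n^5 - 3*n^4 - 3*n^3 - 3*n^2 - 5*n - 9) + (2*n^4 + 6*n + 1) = -n^5 - n^4 - 3*n^3 - 3*n^2 + n - 8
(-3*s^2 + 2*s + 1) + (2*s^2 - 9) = -s^2 + 2*s - 8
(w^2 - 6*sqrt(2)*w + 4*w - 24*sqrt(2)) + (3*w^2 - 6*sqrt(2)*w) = 4*w^2 - 12*sqrt(2)*w + 4*w - 24*sqrt(2)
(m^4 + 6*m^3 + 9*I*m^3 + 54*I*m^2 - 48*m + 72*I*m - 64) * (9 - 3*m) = -3*m^5 - 9*m^4 - 27*I*m^4 + 54*m^3 - 81*I*m^3 + 144*m^2 + 270*I*m^2 - 240*m + 648*I*m - 576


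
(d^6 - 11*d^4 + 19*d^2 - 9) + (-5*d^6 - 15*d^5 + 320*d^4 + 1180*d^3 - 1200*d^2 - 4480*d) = -4*d^6 - 15*d^5 + 309*d^4 + 1180*d^3 - 1181*d^2 - 4480*d - 9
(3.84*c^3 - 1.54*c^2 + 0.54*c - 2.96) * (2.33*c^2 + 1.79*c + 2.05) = 8.9472*c^5 + 3.2854*c^4 + 6.3736*c^3 - 9.0872*c^2 - 4.1914*c - 6.068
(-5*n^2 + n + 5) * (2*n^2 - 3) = -10*n^4 + 2*n^3 + 25*n^2 - 3*n - 15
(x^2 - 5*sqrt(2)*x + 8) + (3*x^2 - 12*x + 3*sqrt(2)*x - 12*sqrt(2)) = 4*x^2 - 12*x - 2*sqrt(2)*x - 12*sqrt(2) + 8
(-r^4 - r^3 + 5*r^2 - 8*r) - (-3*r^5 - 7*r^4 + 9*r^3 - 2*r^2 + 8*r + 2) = 3*r^5 + 6*r^4 - 10*r^3 + 7*r^2 - 16*r - 2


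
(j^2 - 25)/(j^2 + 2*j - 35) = (j + 5)/(j + 7)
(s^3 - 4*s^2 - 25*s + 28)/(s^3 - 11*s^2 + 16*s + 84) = (s^2 + 3*s - 4)/(s^2 - 4*s - 12)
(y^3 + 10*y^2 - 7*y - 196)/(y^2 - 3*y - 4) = (y^2 + 14*y + 49)/(y + 1)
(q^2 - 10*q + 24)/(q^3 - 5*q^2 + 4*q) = (q - 6)/(q*(q - 1))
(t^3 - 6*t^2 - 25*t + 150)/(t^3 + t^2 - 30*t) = (t^2 - t - 30)/(t*(t + 6))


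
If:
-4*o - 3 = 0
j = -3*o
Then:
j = 9/4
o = -3/4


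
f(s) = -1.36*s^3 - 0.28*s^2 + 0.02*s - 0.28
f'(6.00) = -150.22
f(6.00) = -304.00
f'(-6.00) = -143.50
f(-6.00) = 283.28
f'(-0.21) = -0.04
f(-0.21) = -0.28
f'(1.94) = -16.42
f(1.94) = -11.22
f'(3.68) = -57.29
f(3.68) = -71.78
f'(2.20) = -20.96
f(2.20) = -16.07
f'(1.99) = -17.25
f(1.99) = -12.07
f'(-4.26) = -71.64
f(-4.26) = 99.69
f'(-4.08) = -65.61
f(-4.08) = 87.34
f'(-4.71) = -87.85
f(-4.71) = 135.52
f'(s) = -4.08*s^2 - 0.56*s + 0.02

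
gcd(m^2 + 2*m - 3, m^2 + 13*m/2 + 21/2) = m + 3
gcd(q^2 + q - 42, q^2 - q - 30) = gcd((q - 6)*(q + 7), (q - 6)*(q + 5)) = q - 6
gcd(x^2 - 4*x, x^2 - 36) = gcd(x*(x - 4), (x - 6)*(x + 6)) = 1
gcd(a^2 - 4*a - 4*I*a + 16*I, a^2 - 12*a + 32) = a - 4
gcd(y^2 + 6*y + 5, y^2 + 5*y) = y + 5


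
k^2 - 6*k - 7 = (k - 7)*(k + 1)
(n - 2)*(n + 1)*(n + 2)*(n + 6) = n^4 + 7*n^3 + 2*n^2 - 28*n - 24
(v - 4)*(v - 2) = v^2 - 6*v + 8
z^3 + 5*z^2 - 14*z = z*(z - 2)*(z + 7)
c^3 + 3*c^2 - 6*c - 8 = (c - 2)*(c + 1)*(c + 4)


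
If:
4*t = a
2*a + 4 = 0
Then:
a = -2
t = -1/2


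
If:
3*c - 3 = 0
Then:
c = 1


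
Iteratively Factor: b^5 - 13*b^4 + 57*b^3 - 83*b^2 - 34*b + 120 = (b - 4)*(b^4 - 9*b^3 + 21*b^2 + b - 30) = (b - 5)*(b - 4)*(b^3 - 4*b^2 + b + 6) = (b - 5)*(b - 4)*(b - 2)*(b^2 - 2*b - 3) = (b - 5)*(b - 4)*(b - 2)*(b + 1)*(b - 3)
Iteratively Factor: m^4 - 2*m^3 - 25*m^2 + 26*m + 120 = (m - 3)*(m^3 + m^2 - 22*m - 40) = (m - 5)*(m - 3)*(m^2 + 6*m + 8) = (m - 5)*(m - 3)*(m + 4)*(m + 2)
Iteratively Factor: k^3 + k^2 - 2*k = (k)*(k^2 + k - 2) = k*(k - 1)*(k + 2)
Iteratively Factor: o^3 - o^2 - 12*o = (o - 4)*(o^2 + 3*o) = (o - 4)*(o + 3)*(o)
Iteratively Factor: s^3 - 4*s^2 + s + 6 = (s - 3)*(s^2 - s - 2) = (s - 3)*(s - 2)*(s + 1)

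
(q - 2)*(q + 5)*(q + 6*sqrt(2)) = q^3 + 3*q^2 + 6*sqrt(2)*q^2 - 10*q + 18*sqrt(2)*q - 60*sqrt(2)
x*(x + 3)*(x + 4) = x^3 + 7*x^2 + 12*x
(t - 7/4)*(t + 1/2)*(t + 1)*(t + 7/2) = t^4 + 13*t^3/4 - 3*t^2 - 133*t/16 - 49/16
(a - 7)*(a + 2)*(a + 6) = a^3 + a^2 - 44*a - 84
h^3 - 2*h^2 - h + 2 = (h - 2)*(h - 1)*(h + 1)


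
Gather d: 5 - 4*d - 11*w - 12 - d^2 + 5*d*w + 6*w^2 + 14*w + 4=-d^2 + d*(5*w - 4) + 6*w^2 + 3*w - 3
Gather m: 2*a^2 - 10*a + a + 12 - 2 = 2*a^2 - 9*a + 10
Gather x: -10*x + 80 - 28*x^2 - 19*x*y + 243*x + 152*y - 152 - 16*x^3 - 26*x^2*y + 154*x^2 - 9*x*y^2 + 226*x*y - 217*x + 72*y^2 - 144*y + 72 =-16*x^3 + x^2*(126 - 26*y) + x*(-9*y^2 + 207*y + 16) + 72*y^2 + 8*y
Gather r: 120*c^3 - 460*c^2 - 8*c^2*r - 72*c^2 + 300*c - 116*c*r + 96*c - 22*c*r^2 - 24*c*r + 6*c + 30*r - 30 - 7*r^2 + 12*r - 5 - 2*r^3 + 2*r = 120*c^3 - 532*c^2 + 402*c - 2*r^3 + r^2*(-22*c - 7) + r*(-8*c^2 - 140*c + 44) - 35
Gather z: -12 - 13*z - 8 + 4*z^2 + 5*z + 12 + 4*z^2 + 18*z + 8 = 8*z^2 + 10*z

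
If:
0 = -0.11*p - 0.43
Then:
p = -3.91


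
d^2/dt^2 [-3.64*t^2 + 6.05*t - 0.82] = -7.28000000000000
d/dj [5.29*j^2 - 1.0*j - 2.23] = 10.58*j - 1.0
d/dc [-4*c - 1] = -4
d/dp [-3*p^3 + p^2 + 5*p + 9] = -9*p^2 + 2*p + 5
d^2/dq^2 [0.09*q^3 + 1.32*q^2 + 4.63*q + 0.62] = 0.54*q + 2.64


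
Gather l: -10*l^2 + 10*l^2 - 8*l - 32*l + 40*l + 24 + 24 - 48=0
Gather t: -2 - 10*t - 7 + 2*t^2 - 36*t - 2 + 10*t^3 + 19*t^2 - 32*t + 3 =10*t^3 + 21*t^2 - 78*t - 8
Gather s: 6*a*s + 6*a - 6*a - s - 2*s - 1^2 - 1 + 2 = s*(6*a - 3)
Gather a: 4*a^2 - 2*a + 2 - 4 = 4*a^2 - 2*a - 2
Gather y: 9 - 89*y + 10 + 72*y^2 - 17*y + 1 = 72*y^2 - 106*y + 20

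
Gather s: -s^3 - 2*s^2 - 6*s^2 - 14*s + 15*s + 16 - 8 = -s^3 - 8*s^2 + s + 8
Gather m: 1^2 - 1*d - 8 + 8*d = 7*d - 7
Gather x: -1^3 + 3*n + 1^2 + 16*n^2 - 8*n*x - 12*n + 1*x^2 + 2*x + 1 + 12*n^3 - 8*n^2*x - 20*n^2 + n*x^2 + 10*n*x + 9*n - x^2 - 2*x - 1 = 12*n^3 - 4*n^2 + n*x^2 + x*(-8*n^2 + 2*n)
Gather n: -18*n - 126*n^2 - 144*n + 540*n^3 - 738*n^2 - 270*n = 540*n^3 - 864*n^2 - 432*n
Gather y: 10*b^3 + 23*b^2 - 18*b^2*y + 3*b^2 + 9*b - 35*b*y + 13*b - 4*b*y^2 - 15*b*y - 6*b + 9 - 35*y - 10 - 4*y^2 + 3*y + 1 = 10*b^3 + 26*b^2 + 16*b + y^2*(-4*b - 4) + y*(-18*b^2 - 50*b - 32)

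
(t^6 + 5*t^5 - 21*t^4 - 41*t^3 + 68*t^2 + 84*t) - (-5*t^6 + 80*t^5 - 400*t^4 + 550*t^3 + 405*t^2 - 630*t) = 6*t^6 - 75*t^5 + 379*t^4 - 591*t^3 - 337*t^2 + 714*t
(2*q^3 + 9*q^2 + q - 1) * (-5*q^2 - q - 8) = -10*q^5 - 47*q^4 - 30*q^3 - 68*q^2 - 7*q + 8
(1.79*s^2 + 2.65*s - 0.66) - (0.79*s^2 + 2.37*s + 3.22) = 1.0*s^2 + 0.28*s - 3.88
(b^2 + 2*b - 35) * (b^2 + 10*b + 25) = b^4 + 12*b^3 + 10*b^2 - 300*b - 875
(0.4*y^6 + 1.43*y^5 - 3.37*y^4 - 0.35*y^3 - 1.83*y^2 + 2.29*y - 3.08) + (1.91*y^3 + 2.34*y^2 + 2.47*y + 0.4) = 0.4*y^6 + 1.43*y^5 - 3.37*y^4 + 1.56*y^3 + 0.51*y^2 + 4.76*y - 2.68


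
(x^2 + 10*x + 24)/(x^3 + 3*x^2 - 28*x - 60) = (x + 4)/(x^2 - 3*x - 10)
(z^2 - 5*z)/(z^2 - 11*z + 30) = z/(z - 6)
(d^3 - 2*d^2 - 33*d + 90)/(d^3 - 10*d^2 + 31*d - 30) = (d + 6)/(d - 2)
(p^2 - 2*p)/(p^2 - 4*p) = (p - 2)/(p - 4)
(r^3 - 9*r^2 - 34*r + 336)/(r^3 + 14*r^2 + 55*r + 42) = (r^2 - 15*r + 56)/(r^2 + 8*r + 7)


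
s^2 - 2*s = s*(s - 2)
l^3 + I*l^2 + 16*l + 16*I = (l - 4*I)*(l + I)*(l + 4*I)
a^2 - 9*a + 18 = (a - 6)*(a - 3)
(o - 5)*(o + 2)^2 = o^3 - o^2 - 16*o - 20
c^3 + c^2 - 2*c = c*(c - 1)*(c + 2)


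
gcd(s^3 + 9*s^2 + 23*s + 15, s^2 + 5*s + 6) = s + 3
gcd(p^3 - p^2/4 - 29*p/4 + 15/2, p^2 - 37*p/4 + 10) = p - 5/4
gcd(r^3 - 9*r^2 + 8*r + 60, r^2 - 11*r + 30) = r^2 - 11*r + 30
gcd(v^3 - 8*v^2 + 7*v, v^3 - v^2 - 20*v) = v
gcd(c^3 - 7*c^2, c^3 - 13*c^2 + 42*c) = c^2 - 7*c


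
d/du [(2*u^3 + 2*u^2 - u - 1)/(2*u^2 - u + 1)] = 2*(2*u^4 - 2*u^3 + 3*u^2 + 4*u - 1)/(4*u^4 - 4*u^3 + 5*u^2 - 2*u + 1)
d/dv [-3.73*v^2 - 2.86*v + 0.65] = -7.46*v - 2.86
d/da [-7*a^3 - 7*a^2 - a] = -21*a^2 - 14*a - 1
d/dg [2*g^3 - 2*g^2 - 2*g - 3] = 6*g^2 - 4*g - 2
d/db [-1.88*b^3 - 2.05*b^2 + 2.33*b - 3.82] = -5.64*b^2 - 4.1*b + 2.33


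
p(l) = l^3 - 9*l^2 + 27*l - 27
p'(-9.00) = 432.00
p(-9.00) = -1728.00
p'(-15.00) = 972.00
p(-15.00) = -5832.00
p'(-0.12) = 29.20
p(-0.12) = -30.37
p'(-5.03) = 193.44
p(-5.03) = -517.78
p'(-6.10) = 248.43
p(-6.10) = -753.57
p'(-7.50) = 330.75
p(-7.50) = -1157.62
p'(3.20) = 0.12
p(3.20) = 0.01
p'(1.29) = 8.77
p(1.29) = -5.00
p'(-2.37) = 86.51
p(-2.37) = -154.85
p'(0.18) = 23.86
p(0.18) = -22.43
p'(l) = 3*l^2 - 18*l + 27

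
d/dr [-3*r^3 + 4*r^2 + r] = -9*r^2 + 8*r + 1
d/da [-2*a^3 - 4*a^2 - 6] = 2*a*(-3*a - 4)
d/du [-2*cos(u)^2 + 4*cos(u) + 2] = 4*(cos(u) - 1)*sin(u)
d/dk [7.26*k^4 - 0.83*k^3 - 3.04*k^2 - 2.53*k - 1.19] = 29.04*k^3 - 2.49*k^2 - 6.08*k - 2.53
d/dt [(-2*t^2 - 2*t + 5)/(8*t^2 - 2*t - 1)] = 4*(5*t^2 - 19*t + 3)/(64*t^4 - 32*t^3 - 12*t^2 + 4*t + 1)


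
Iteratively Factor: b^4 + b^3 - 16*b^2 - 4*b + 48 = (b + 4)*(b^3 - 3*b^2 - 4*b + 12) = (b - 2)*(b + 4)*(b^2 - b - 6) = (b - 3)*(b - 2)*(b + 4)*(b + 2)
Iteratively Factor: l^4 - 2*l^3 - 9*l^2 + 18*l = (l - 3)*(l^3 + l^2 - 6*l) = l*(l - 3)*(l^2 + l - 6) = l*(l - 3)*(l + 3)*(l - 2)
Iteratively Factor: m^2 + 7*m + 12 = (m + 4)*(m + 3)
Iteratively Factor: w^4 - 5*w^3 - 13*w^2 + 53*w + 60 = (w + 3)*(w^3 - 8*w^2 + 11*w + 20) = (w - 5)*(w + 3)*(w^2 - 3*w - 4) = (w - 5)*(w + 1)*(w + 3)*(w - 4)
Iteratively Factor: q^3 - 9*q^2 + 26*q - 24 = (q - 4)*(q^2 - 5*q + 6) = (q - 4)*(q - 2)*(q - 3)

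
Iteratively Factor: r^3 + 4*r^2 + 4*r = (r + 2)*(r^2 + 2*r) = (r + 2)^2*(r)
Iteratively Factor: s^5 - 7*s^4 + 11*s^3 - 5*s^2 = (s - 1)*(s^4 - 6*s^3 + 5*s^2) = s*(s - 1)*(s^3 - 6*s^2 + 5*s) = s^2*(s - 1)*(s^2 - 6*s + 5) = s^2*(s - 5)*(s - 1)*(s - 1)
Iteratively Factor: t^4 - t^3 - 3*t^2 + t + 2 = (t + 1)*(t^3 - 2*t^2 - t + 2) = (t - 1)*(t + 1)*(t^2 - t - 2) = (t - 1)*(t + 1)^2*(t - 2)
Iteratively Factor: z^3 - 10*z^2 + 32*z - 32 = (z - 4)*(z^2 - 6*z + 8) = (z - 4)*(z - 2)*(z - 4)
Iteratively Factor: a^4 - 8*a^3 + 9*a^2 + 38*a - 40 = (a - 4)*(a^3 - 4*a^2 - 7*a + 10) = (a - 4)*(a + 2)*(a^2 - 6*a + 5) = (a - 5)*(a - 4)*(a + 2)*(a - 1)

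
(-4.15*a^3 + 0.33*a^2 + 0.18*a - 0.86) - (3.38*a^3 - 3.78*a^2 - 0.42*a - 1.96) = -7.53*a^3 + 4.11*a^2 + 0.6*a + 1.1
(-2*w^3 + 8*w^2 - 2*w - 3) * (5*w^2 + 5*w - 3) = -10*w^5 + 30*w^4 + 36*w^3 - 49*w^2 - 9*w + 9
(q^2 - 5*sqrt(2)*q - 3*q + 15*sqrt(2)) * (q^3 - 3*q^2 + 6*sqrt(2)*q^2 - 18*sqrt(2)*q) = q^5 - 6*q^4 + sqrt(2)*q^4 - 51*q^3 - 6*sqrt(2)*q^3 + 9*sqrt(2)*q^2 + 360*q^2 - 540*q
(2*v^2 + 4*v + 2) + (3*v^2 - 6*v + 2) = 5*v^2 - 2*v + 4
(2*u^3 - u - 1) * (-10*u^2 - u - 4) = -20*u^5 - 2*u^4 + 2*u^3 + 11*u^2 + 5*u + 4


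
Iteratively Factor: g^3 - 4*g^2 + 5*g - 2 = (g - 1)*(g^2 - 3*g + 2) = (g - 2)*(g - 1)*(g - 1)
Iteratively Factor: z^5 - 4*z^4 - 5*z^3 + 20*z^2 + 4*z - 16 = (z + 1)*(z^4 - 5*z^3 + 20*z - 16) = (z + 1)*(z + 2)*(z^3 - 7*z^2 + 14*z - 8) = (z - 2)*(z + 1)*(z + 2)*(z^2 - 5*z + 4) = (z - 4)*(z - 2)*(z + 1)*(z + 2)*(z - 1)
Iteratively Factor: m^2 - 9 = (m - 3)*(m + 3)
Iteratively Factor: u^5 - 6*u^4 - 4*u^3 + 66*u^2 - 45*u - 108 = (u + 1)*(u^4 - 7*u^3 + 3*u^2 + 63*u - 108) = (u - 3)*(u + 1)*(u^3 - 4*u^2 - 9*u + 36) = (u - 3)^2*(u + 1)*(u^2 - u - 12) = (u - 4)*(u - 3)^2*(u + 1)*(u + 3)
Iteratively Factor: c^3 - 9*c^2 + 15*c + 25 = (c + 1)*(c^2 - 10*c + 25) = (c - 5)*(c + 1)*(c - 5)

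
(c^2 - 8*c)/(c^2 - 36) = c*(c - 8)/(c^2 - 36)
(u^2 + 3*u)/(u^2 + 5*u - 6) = u*(u + 3)/(u^2 + 5*u - 6)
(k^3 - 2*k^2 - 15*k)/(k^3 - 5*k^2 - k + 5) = k*(k + 3)/(k^2 - 1)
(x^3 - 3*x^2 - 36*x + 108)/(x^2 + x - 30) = (x^2 - 9*x + 18)/(x - 5)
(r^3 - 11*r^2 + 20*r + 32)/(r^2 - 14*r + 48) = (r^2 - 3*r - 4)/(r - 6)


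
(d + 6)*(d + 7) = d^2 + 13*d + 42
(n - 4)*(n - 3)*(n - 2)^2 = n^4 - 11*n^3 + 44*n^2 - 76*n + 48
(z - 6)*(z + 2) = z^2 - 4*z - 12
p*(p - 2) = p^2 - 2*p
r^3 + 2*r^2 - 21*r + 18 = (r - 3)*(r - 1)*(r + 6)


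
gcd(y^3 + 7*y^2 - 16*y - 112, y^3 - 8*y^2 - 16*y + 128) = y^2 - 16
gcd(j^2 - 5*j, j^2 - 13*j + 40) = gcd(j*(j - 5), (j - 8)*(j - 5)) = j - 5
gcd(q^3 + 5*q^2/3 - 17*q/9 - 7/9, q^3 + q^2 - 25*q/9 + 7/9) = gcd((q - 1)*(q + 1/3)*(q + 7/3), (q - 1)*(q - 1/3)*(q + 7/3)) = q^2 + 4*q/3 - 7/3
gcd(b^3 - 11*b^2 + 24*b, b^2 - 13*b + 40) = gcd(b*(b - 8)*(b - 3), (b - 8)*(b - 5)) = b - 8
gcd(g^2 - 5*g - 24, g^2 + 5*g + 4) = 1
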